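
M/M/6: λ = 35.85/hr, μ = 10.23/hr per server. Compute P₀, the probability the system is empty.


a = λ/μ = 35.85/10.23 = 3.5044; ρ = a/c = 0.5841
Σ_{k=0}^{5} a^k/k! (terms k=0..5) = 1.00000 + 3.50440 + 6.14041 + 7.17281 + 6.28410 + 4.40440 = 28.50611
Tail: a^6/(6!(1−ρ)) = 1852.17133/(720·0.4159) = 6.18479
P₀ = 1/(28.50611 + 6.18479) = 1/34.69089 = 0.028826

Final: 0.028826


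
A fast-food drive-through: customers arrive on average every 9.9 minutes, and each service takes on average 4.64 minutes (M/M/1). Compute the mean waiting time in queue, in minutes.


λ = 60/9.9 = 6.0606 /hr
μ = 60/4.64 = 12.9310 /hr
ρ = λ/μ = 6.0606/12.9310 = 0.4687
Wq = ρ/(μ−λ) = 0.4687/(12.9310−6.0606) = 0.06822 hr
In minutes: 0.06822·60 = 4.093 min

Final: 4.093 min


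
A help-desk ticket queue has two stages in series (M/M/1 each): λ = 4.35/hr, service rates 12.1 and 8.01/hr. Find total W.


Each node sees arrival rate λ = 4.35/hr (tandem ⇒ throughput preserved).
W₁ = 1/(μ₁−λ) = 1/(12.1−4.35) = 0.12903 hr
W₂ = 1/(μ₂−λ) = 1/(8.01−4.35) = 0.27322 hr
W_total = W₁ + W₂ = 0.12903 + 0.27322 = 0.40226 hr

Final: 0.40226 hr


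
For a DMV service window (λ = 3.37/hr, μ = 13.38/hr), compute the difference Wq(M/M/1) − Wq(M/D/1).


ρ = 3.37/13.38 = 0.2519
Wq(M/M/1) = ρ/(μ−λ) = 0.2519/10.01 = 0.02516 hr
Wq(M/D/1) = ρ/(2(μ−λ)) = 0.01258 hr
Savings = 0.02516 − 0.01258 = 0.01258 hr

Final: 0.01258 hr


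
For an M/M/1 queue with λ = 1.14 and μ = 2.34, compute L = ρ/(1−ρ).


ρ = λ/μ = 1.14/2.34 = 0.4872
L = ρ/(1−ρ) = 0.4872/(1 − 0.4872) = 0.4872/0.5128 = 0.9500

Final: 0.9500


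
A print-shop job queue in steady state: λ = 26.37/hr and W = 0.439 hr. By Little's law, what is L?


L = λW = 26.37·0.439 = 11.5764

Final: 11.5764


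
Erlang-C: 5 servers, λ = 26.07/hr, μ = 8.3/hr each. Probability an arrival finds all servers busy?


a = λ/μ = 3.1410; ρ = a/5 = 0.6282
P₀ = 0.039768 (from M/M/c formula)
C(c,a) = [a^c/(c!(1−ρ))]·P₀ = [305.71355/(120·0.3718)]·0.039768
= 6.85197·0.039768 = 0.272489

Final: 0.272489


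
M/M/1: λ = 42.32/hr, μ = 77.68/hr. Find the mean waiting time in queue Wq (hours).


ρ = 42.32/77.68 = 0.5448
Wq = ρ/(μ−λ) = 0.5448/(77.68 − 42.32) = 0.5448/35.36 = 0.01541 hr

Final: 0.01541 hr


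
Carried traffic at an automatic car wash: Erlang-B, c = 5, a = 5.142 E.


B(5,5.142) = 0.296282 (Erlang-B)
Carried load = a(1 − B) = 5.142·(1 − 0.296282) = 5.142·0.703718 = 3.6185 E

Final: 3.6185 Erlangs


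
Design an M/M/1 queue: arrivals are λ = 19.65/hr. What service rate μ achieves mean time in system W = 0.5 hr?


W = 1/(μ−λ) ⇒ μ − λ = 1/W = 1/0.5 = 2.0000
μ = λ + 1/W = 19.65 + 2.0000 = 21.6500 per hr

Final: 21.6500 /hr


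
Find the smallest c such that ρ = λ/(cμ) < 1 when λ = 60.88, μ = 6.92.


Stability requires cμ > λ ⇔ c > λ/μ.
λ/μ = 60.88/6.92 = 8.7977
Minimum integer c = ⌊8.7977⌋ + 1 = 9
Check: 9·6.92 = 62.28 > 60.88, while 8·6.92 = 55.36 ≤ 60.88

Final: 9 servers


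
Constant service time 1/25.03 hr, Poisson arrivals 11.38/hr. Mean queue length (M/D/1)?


ρ = 11.38/25.03 = 0.4547
M/D/1: Lq = ρ²/(2(1−ρ)) = 0.2067/(2·0.5453) = 0.18952

Final: 0.18952


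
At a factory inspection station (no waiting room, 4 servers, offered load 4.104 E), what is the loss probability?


B(c,a) = (a^c/c!) / Σ_{k=0}^{c} a^k/k!
a^4/4! = 11.820019
Σ terms (k=0..4): 1.00000 + 4.10400 + 8.42141 + 11.52049 + 11.82002 = 36.865913
B = 11.820019/36.865913 = 0.320622

Final: 0.320622


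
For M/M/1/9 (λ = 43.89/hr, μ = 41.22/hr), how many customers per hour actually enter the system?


ρ = 1.0648; P_K = (1−ρ)ρ^9/(1−ρ^10) = 0.130505
λ_eff = λ(1 − P_K) = 43.89·(1 − 0.130505) = 43.89·0.869495 = 38.1622 /hr

Final: 38.1622 /hr


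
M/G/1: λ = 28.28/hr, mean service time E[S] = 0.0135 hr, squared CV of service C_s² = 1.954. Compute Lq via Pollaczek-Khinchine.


ρ = λ·E[S] = 28.28·0.0135 = 0.3818
Lq = ρ²(1+C_s²)/(2(1−ρ)) = 0.1458·(1+1.954)/(2·0.6182)
= 0.1458·2.9540/1.2364 = 0.34823

Final: 0.34823


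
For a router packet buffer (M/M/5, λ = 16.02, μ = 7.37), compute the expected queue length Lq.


a = λ/μ = 2.1737; ρ = a/5 = 0.4347
P₀ = 0.112443
Lq = P₀·a^c·ρ / (c!·(1−ρ)²) = 0.112443·48.52607·0.4347/(120·0.31952)
= 0.06187

Final: 0.06187


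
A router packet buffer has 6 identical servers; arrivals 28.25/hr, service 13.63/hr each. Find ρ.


ρ = λ/(cμ) = 28.25/(6·13.63) = 28.25/81.78 = 0.3454

Final: 0.3454


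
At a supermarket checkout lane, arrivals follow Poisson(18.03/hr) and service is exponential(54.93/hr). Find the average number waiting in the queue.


ρ = 18.03/54.93 = 0.3282
Lq = ρ²/(1−ρ) = 0.1077/0.6718 = 0.1604

Final: 0.1604


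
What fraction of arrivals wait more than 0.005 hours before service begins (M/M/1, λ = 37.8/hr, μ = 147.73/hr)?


ρ = 37.8/147.73 = 0.2559
P(Wq > t) = ρ·e^{−(μ−λ)t} = 0.2559·e^{−0.5496}
= 0.2559·0.577152 = 0.147677

Final: 0.147677


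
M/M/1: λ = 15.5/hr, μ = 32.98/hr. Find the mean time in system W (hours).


W = 1/(μ−λ) = 1/(32.98 − 15.5) = 1/17.48 = 0.05721 hr

Final: 0.05721 hr


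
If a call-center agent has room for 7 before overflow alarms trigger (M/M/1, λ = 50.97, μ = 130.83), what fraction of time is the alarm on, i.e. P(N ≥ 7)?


ρ = 50.97/130.83 = 0.3896
P(N ≥ n) = ρ^n = 0.3896^7 = 0.001362

Final: 0.001362


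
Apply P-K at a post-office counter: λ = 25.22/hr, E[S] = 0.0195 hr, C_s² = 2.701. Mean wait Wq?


ρ = λ·E[S] = 25.22·0.0195 = 0.4918
E[S²] = E[S]²(1+C_s²) = 0.0195²·(1+2.701) = 0.001407
Wq = λ·E[S²]/(2(1−ρ)) = 25.22·0.001407/(2·0.5082) = 0.03492 hr

Final: 0.03492 hr


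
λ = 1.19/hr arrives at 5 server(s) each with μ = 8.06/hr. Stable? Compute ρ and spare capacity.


Total capacity cμ = 5·8.06 = 40.30/hr
ρ = λ/(cμ) = 1.19/40.30 = 0.02953
Stable ⇔ ρ < 1: YES
Spare capacity = cμ − λ = 40.30 − 1.19 = 39.11/hr

Final: ρ = 0.02953; stable; margin = 39.11/hr


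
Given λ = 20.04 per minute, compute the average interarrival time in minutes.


Mean interarrival time = 1/λ = 1/20.04 minute = 0.04990 minute
In minutes: 0.04990 × 1 = 0.04990 min

Final: 0.04990 min


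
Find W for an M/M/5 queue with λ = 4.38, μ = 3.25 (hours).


a = 1.3477; ρ = 0.2695; P₀ = 0.259608
Lq = P₀·a^c·ρ/(c!(1−ρ)²) = 0.004859
Wq = Lq/λ = 0.004859/4.38 = 0.001109 hr
W = Wq + 1/μ = 0.001109 + 0.30769 = 0.30880 hr

Final: 0.30880 hr


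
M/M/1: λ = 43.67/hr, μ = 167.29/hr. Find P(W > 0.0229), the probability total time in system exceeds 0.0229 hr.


W ~ Exponential(μ−λ) for M/M/1.
μ − λ = 167.29 − 43.67 = 123.6200
P(W > t) = e^{−(μ−λ)t} = e^{−2.8309} = 0.058960

Final: 0.058960


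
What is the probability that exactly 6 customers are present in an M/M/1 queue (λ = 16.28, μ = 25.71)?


ρ = 16.28/25.71 = 0.6332
P_n = (1−ρ)·ρ^n = (1 − 0.6332)·0.6332^6 = 0.3668·0.064464 = 0.023644

Final: 0.023644


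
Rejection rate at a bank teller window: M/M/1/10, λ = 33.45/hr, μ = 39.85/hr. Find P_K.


ρ = λ/μ = 33.45/39.85 = 0.8394
P_K = (1−ρ)ρ^K/(1−ρ^(K+1)) = (0.1606·0.173651)/(1 − 0.145762)
= 0.027889/0.854238 = 0.032648

Final: 0.032648


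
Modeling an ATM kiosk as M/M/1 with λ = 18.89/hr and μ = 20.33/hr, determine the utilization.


ρ = λ/μ = 18.89/20.33 = 0.9292

Final: 0.9292


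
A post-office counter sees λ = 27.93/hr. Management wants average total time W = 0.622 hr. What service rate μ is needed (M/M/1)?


W = 1/(μ−λ) ⇒ μ − λ = 1/W = 1/0.622 = 1.6077
μ = λ + 1/W = 27.93 + 1.6077 = 29.5377 per hr

Final: 29.5377 /hr


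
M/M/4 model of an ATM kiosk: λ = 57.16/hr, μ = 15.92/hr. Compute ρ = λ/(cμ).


ρ = λ/(cμ) = 57.16/(4·15.92) = 57.16/63.68 = 0.8976

Final: 0.8976


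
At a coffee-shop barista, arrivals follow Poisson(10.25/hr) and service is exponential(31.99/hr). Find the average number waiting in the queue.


ρ = 10.25/31.99 = 0.3204
Lq = ρ²/(1−ρ) = 0.1027/0.6796 = 0.1511

Final: 0.1511


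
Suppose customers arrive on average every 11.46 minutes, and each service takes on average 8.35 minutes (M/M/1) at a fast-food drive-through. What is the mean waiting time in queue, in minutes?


λ = 60/11.46 = 5.2356 /hr
μ = 60/8.35 = 7.1856 /hr
ρ = λ/μ = 5.2356/7.1856 = 0.7286
Wq = ρ/(μ−λ) = 0.7286/(7.1856−5.2356) = 0.37365 hr
In minutes: 0.37365·60 = 22.419 min

Final: 22.419 min


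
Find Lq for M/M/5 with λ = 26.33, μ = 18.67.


a = λ/μ = 1.4103; ρ = a/5 = 0.2821
P₀ = 0.243796
Lq = P₀·a^c·ρ / (c!·(1−ρ)²) = 0.243796·5.57870·0.2821/(120·0.51544)
= 0.006202

Final: 0.006202


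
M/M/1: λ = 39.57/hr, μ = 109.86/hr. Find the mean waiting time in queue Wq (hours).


ρ = 39.57/109.86 = 0.3602
Wq = ρ/(μ−λ) = 0.3602/(109.86 − 39.57) = 0.3602/70.29 = 0.005124 hr

Final: 0.005124 hr


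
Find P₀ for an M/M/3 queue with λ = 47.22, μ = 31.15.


a = λ/μ = 47.22/31.15 = 1.5159; ρ = a/c = 0.5053
Σ_{k=0}^{2} a^k/k! (terms k=0..2) = 1.00000 + 1.51589 + 1.14896 = 3.66485
Tail: a^3/(3!(1−ρ)) = 3.48340/(6·0.4947) = 1.17357
P₀ = 1/(3.66485 + 1.17357) = 1/4.83842 = 0.206679

Final: 0.206679


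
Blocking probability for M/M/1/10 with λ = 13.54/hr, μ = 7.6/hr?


ρ = λ/μ = 13.54/7.6 = 1.7816
P_K = (1−ρ)ρ^K/(1−ρ^(K+1)) = (-0.7816·322.144500)/(1 − 573.925859)
= -251.781359/-572.925859 = 0.439466

Final: 0.439466


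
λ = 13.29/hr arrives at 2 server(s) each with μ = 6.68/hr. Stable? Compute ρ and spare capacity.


Total capacity cμ = 2·6.68 = 13.36/hr
ρ = λ/(cμ) = 13.29/13.36 = 0.9948
Stable ⇔ ρ < 1: YES
Spare capacity = cμ − λ = 13.36 − 13.29 = 0.07/hr

Final: ρ = 0.9948; stable; margin = 0.07/hr


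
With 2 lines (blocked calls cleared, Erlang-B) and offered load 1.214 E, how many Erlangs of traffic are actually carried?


B(2,1.214) = 0.249720 (Erlang-B)
Carried load = a(1 − B) = 1.214·(1 − 0.249720) = 1.214·0.750280 = 0.9108 E

Final: 0.9108 Erlangs


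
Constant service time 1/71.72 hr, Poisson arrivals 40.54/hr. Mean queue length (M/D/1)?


ρ = 40.54/71.72 = 0.5653
M/D/1: Lq = ρ²/(2(1−ρ)) = 0.3195/(2·0.4347) = 0.36747

Final: 0.36747


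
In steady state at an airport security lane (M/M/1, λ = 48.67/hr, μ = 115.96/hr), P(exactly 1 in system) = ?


ρ = 48.67/115.96 = 0.4197
P_n = (1−ρ)·ρ^n = (1 − 0.4197)·0.4197^1 = 0.5803·0.419714 = 0.243554

Final: 0.243554


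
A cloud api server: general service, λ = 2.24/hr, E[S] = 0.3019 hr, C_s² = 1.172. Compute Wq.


ρ = λ·E[S] = 2.24·0.3019 = 0.6763
E[S²] = E[S]²(1+C_s²) = 0.3019²·(1+1.172) = 0.197964
Wq = λ·E[S²]/(2(1−ρ)) = 2.24·0.197964/(2·0.3237) = 0.68486 hr

Final: 0.68486 hr


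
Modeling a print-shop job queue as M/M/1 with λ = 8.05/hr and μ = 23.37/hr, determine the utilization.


ρ = λ/μ = 8.05/23.37 = 0.3445

Final: 0.3445


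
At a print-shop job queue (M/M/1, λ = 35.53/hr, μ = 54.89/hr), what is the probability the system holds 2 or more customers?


ρ = 35.53/54.89 = 0.6473
P(N ≥ n) = ρ^n = 0.6473^2 = 0.418990

Final: 0.418990


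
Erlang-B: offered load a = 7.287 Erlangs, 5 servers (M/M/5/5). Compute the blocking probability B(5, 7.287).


B(c,a) = (a^c/c!) / Σ_{k=0}^{c} a^k/k!
a^5/5! = 171.223197
Σ terms (k=0..5): 1.00000 + 7.28700 + 26.55018 + 64.49040 + 117.48538 + 171.22320 = 388.036162
B = 171.223197/388.036162 = 0.441256

Final: 0.441256


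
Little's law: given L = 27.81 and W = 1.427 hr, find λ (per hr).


λ = L/W = 27.81/1.427 = 19.4884 /hr

Final: 19.4884 /hr


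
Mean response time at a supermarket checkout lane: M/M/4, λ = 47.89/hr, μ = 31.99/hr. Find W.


a = 1.4970; ρ = 0.3743; P₀ = 0.221671
Lq = P₀·a^c·ρ/(c!(1−ρ)²) = 0.04434
Wq = Lq/λ = 0.04434/47.89 = 0.0009259 hr
W = Wq + 1/μ = 0.0009259 + 0.03126 = 0.03219 hr

Final: 0.03219 hr


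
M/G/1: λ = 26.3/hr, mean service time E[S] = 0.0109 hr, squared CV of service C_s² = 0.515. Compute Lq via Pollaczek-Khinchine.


ρ = λ·E[S] = 26.3·0.0109 = 0.2867
Lq = ρ²(1+C_s²)/(2(1−ρ)) = 0.08218·(1+0.515)/(2·0.7133)
= 0.08218·1.5150/1.4267 = 0.08727

Final: 0.08727


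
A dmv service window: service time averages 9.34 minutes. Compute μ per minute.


μ = 1/(service time) in consistent units.
1 minute = 1 min, so μ = 1/9.34 = 0.1071 per minute

Final: 0.1071 /min


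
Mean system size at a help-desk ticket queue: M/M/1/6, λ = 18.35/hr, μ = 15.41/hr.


ρ = 18.35/15.41 = 1.1908
L = ρ[1 − (K+1)ρ^K + Kρ^(K+1)] / [(1−ρ)(1−ρ^(K+1))]
Numerator: 1.1908·(1 − 7·2.851022 + 6·3.394955) = 1.682073
Denominator: (-0.1908)·(-2.394955) = 0.456922
L = 1.682073/0.456922 = 3.6813

Final: 3.6813


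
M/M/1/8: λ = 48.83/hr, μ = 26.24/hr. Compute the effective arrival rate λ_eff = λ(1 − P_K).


ρ = 1.8609; P_K = (1−ρ)ρ^8/(1−ρ^9) = 0.464361
λ_eff = λ(1 − P_K) = 48.83·(1 − 0.464361) = 48.83·0.535639 = 26.1553 /hr

Final: 26.1553 /hr


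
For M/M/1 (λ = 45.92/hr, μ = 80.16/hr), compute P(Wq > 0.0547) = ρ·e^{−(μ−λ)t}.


ρ = 45.92/80.16 = 0.5729
P(Wq > t) = ρ·e^{−(μ−λ)t} = 0.5729·e^{−1.8729}
= 0.5729·0.153673 = 0.088032

Final: 0.088032


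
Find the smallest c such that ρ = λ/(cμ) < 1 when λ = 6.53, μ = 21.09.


Stability requires cμ > λ ⇔ c > λ/μ.
λ/μ = 6.53/21.09 = 0.3096
Minimum integer c = ⌊0.3096⌋ + 1 = 1
Check: 1·21.09 = 21.09 > 6.53, while 0·21.09 = 0.00 ≤ 6.53

Final: 1 servers


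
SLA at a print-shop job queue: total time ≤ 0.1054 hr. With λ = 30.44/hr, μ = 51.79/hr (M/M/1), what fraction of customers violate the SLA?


W ~ Exponential(μ−λ) for M/M/1.
μ − λ = 51.79 − 30.44 = 21.3500
P(W > t) = e^{−(μ−λ)t} = e^{−2.2503} = 0.105369

Final: 0.105369


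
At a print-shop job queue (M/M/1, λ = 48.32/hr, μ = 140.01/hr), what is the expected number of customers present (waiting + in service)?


ρ = λ/μ = 48.32/140.01 = 0.3451
L = ρ/(1−ρ) = 0.3451/(1 − 0.3451) = 0.3451/0.6549 = 0.5270

Final: 0.5270


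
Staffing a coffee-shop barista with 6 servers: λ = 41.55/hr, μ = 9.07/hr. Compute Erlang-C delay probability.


a = λ/μ = 4.5810; ρ = a/6 = 0.7635
P₀ = 0.008228 (from M/M/c formula)
C(c,a) = [a^c/(c!(1−ρ))]·P₀ = [9242.35076/(720·0.2365)]·0.008228
= 54.27876·0.008228 = 0.446597

Final: 0.446597


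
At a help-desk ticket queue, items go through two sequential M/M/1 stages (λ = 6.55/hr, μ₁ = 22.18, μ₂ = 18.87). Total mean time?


Each node sees arrival rate λ = 6.55/hr (tandem ⇒ throughput preserved).
W₁ = 1/(μ₁−λ) = 1/(22.18−6.55) = 0.06398 hr
W₂ = 1/(μ₂−λ) = 1/(18.87−6.55) = 0.08117 hr
W_total = W₁ + W₂ = 0.06398 + 0.08117 = 0.14515 hr

Final: 0.14515 hr


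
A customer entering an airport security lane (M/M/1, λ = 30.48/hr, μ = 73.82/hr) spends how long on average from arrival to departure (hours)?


W = 1/(μ−λ) = 1/(73.82 − 30.48) = 1/43.34 = 0.02307 hr

Final: 0.02307 hr


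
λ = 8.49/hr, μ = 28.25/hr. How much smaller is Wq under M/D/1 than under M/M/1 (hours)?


ρ = 8.49/28.25 = 0.3005
Wq(M/M/1) = ρ/(μ−λ) = 0.3005/19.76 = 0.01521 hr
Wq(M/D/1) = ρ/(2(μ−λ)) = 0.007605 hr
Savings = 0.01521 − 0.007605 = 0.007605 hr

Final: 0.007605 hr


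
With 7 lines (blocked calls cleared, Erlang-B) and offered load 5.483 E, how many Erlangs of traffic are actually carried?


B(7,5.483) = 0.151401 (Erlang-B)
Carried load = a(1 − B) = 5.483·(1 − 0.151401) = 5.483·0.848599 = 4.6529 E

Final: 4.6529 Erlangs


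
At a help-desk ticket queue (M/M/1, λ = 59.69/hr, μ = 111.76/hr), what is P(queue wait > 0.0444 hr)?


ρ = 59.69/111.76 = 0.5341
P(Wq > t) = ρ·e^{−(μ−λ)t} = 0.5341·e^{−2.3119}
= 0.5341·0.099072 = 0.052913

Final: 0.052913


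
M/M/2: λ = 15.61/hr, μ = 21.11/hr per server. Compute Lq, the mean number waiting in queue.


a = λ/μ = 0.7395; ρ = a/2 = 0.3697
P₀ = 0.460142
Lq = P₀·a^c·ρ / (c!·(1−ρ)²) = 0.460142·0.54680·0.3697/(2·0.39724)
= 0.11709

Final: 0.11709


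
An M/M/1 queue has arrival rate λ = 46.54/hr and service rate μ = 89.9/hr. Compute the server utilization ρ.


ρ = λ/μ = 46.54/89.9 = 0.5177

Final: 0.5177


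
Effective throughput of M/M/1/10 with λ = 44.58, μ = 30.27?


ρ = 1.4727; P_K = (1−ρ)ρ^10/(1−ρ^11) = 0.325602
λ_eff = λ(1 − P_K) = 44.58·(1 − 0.325602) = 44.58·0.674398 = 30.0647 /hr

Final: 30.0647 /hr


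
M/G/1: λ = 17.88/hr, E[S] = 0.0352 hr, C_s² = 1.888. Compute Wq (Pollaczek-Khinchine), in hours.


ρ = λ·E[S] = 17.88·0.0352 = 0.6294
E[S²] = E[S]²(1+C_s²) = 0.0352²·(1+1.888) = 0.003578
Wq = λ·E[S²]/(2(1−ρ)) = 17.88·0.003578/(2·0.3706) = 0.08632 hr

Final: 0.08632 hr


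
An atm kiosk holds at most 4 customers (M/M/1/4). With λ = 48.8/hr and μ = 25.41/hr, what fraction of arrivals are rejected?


ρ = λ/μ = 48.8/25.41 = 1.9205
P_K = (1−ρ)ρ^K/(1−ρ^(K+1)) = (-0.9205·13.603812)/(1 − 26.126172)
= -12.522360/-25.126172 = 0.498379

Final: 0.498379


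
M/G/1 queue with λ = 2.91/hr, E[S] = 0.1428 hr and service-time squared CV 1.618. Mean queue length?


ρ = λ·E[S] = 2.91·0.1428 = 0.4155
Lq = ρ²(1+C_s²)/(2(1−ρ)) = 0.1727·(1+1.618)/(2·0.5845)
= 0.1727·2.6180/1.1689 = 0.38675

Final: 0.38675


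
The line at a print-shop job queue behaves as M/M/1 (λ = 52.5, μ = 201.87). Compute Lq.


ρ = 52.5/201.87 = 0.2601
Lq = ρ²/(1−ρ) = 0.06764/0.7399 = 0.09141

Final: 0.09141


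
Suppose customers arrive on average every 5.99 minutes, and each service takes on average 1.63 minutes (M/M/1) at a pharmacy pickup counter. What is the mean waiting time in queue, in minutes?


λ = 60/5.99 = 10.0167 /hr
μ = 60/1.63 = 36.8098 /hr
ρ = λ/μ = 10.0167/36.8098 = 0.2721
Wq = ρ/(μ−λ) = 0.2721/(36.8098−10.0167) = 0.01016 hr
In minutes: 0.01016·60 = 0.6094 min

Final: 0.6094 min


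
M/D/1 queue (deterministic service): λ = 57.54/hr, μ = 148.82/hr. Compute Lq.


ρ = 57.54/148.82 = 0.3866
M/D/1: Lq = ρ²/(2(1−ρ)) = 0.1495/(2·0.6134) = 0.12186

Final: 0.12186


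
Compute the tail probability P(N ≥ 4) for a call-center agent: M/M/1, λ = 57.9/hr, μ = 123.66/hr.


ρ = 57.9/123.66 = 0.4682
P(N ≥ n) = ρ^n = 0.4682^4 = 0.048061

Final: 0.048061


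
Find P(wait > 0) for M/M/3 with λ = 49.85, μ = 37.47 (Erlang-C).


a = λ/μ = 1.3304; ρ = a/3 = 0.4435
P₀ = 0.255066 (from M/M/c formula)
C(c,a) = [a^c/(c!(1−ρ))]·P₀ = [2.35475/(6·0.5565)]·0.255066
= 0.70518·0.255066 = 0.179868

Final: 0.179868


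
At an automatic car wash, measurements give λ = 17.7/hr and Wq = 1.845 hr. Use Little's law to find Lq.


Lq = λWq = 17.7·1.845 = 32.6565

Final: 32.6565


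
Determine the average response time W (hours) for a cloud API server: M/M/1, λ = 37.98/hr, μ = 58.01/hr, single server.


W = 1/(μ−λ) = 1/(58.01 − 37.98) = 1/20.03 = 0.04993 hr

Final: 0.04993 hr


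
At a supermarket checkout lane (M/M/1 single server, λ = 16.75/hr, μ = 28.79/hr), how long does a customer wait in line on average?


ρ = 16.75/28.79 = 0.5818
Wq = ρ/(μ−λ) = 0.5818/(28.79 − 16.75) = 0.5818/12.04 = 0.04832 hr

Final: 0.04832 hr


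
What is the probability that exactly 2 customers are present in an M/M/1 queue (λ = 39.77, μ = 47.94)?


ρ = 39.77/47.94 = 0.8296
P_n = (1−ρ)·ρ^n = (1 − 0.8296)·0.8296^2 = 0.1704·0.688201 = 0.117284

Final: 0.117284


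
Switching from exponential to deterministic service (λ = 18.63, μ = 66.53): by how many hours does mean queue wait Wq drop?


ρ = 18.63/66.53 = 0.2800
Wq(M/M/1) = ρ/(μ−λ) = 0.2800/47.90 = 0.005846 hr
Wq(M/D/1) = ρ/(2(μ−λ)) = 0.002923 hr
Savings = 0.005846 − 0.002923 = 0.002923 hr

Final: 0.002923 hr


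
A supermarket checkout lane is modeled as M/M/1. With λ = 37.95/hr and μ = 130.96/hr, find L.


ρ = λ/μ = 37.95/130.96 = 0.2898
L = ρ/(1−ρ) = 0.2898/(1 − 0.2898) = 0.2898/0.7102 = 0.4080

Final: 0.4080


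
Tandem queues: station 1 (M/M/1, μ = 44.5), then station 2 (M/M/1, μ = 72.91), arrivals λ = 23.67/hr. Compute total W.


Each node sees arrival rate λ = 23.67/hr (tandem ⇒ throughput preserved).
W₁ = 1/(μ₁−λ) = 1/(44.5−23.67) = 0.04801 hr
W₂ = 1/(μ₂−λ) = 1/(72.91−23.67) = 0.02031 hr
W_total = W₁ + W₂ = 0.04801 + 0.02031 = 0.06832 hr

Final: 0.06832 hr


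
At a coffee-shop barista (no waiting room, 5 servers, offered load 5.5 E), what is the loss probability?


B(c,a) = (a^c/c!) / Σ_{k=0}^{c} a^k/k!
a^5/5! = 41.940365
Σ terms (k=0..5): 1.00000 + 5.50000 + 15.12500 + 27.72917 + 38.12760 + 41.94036 = 129.422135
B = 41.940365/129.422135 = 0.324059

Final: 0.324059


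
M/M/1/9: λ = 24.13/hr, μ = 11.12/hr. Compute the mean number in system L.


ρ = 24.13/11.12 = 2.1700
L = ρ[1 − (K+1)ρ^K + Kρ^(K+1)] / [(1−ρ)(1−ρ^(K+1))]
Numerator: 2.1700·(1 − 10·1066.774957 + 9·2314.863284) = 22062.067643
Denominator: (-1.1700)·(-2313.863284) = 2707.136810
L = 22062.067643/2707.136810 = 8.1496

Final: 8.1496


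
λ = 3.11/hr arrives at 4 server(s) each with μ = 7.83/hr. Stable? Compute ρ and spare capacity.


Total capacity cμ = 4·7.83 = 31.32/hr
ρ = λ/(cμ) = 3.11/31.32 = 0.09930
Stable ⇔ ρ < 1: YES
Spare capacity = cμ − λ = 31.32 − 3.11 = 28.21/hr

Final: ρ = 0.09930; stable; margin = 28.21/hr


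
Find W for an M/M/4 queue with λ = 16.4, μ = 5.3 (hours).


a = 3.0943; ρ = 0.7736; P₀ = 0.032582
Lq = P₀·a^c·ρ/(c!(1−ρ)²) = 1.87820
Wq = Lq/λ = 1.87820/16.4 = 0.11452 hr
W = Wq + 1/μ = 0.11452 + 0.18868 = 0.30320 hr

Final: 0.30320 hr


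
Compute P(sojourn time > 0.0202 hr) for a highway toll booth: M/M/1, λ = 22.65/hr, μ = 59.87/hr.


W ~ Exponential(μ−λ) for M/M/1.
μ − λ = 59.87 − 22.65 = 37.2200
P(W > t) = e^{−(μ−λ)t} = e^{−0.7518} = 0.471496

Final: 0.471496


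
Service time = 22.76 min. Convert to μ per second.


μ = 1/(service time) in consistent units.
1 second = 0.0166667 min, so μ = 0.0166667/22.76 = 0.0007323 per second

Final: 0.0007323 /sec


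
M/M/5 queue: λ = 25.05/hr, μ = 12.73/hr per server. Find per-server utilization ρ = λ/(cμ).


ρ = λ/(cμ) = 25.05/(5·12.73) = 25.05/63.65 = 0.3936

Final: 0.3936


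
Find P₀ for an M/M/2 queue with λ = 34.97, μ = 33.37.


a = λ/μ = 34.97/33.37 = 1.0479; ρ = a/c = 0.5240
Σ_{k=0}^{1} a^k/k! (terms k=0..1) = 1.00000 + 1.04795 = 2.04795
Tail: a^2/(2!(1−ρ)) = 1.09819/(2·0.4760) = 1.15350
P₀ = 1/(2.04795 + 1.15350) = 1/3.20145 = 0.312359

Final: 0.312359


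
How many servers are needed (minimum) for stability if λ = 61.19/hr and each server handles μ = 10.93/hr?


Stability requires cμ > λ ⇔ c > λ/μ.
λ/μ = 61.19/10.93 = 5.5984
Minimum integer c = ⌊5.5984⌋ + 1 = 6
Check: 6·10.93 = 65.58 > 61.19, while 5·10.93 = 54.65 ≤ 61.19

Final: 6 servers


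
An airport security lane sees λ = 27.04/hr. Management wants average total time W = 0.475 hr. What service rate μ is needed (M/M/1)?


W = 1/(μ−λ) ⇒ μ − λ = 1/W = 1/0.475 = 2.1053
μ = λ + 1/W = 27.04 + 2.1053 = 29.1453 per hr

Final: 29.1453 /hr


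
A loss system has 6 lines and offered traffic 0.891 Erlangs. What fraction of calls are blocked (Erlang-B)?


B(c,a) = (a^c/c!) / Σ_{k=0}^{c} a^k/k!
a^6/6! = 0.0006949
Σ terms (k=0..6): 1.00000 + 0.89100 + 0.39694 + 0.11789 + 0.02626 + 0.004680 + 0.0006949 = 2.437467
B = 0.0006949/2.437467 = 0.0002851

Final: 0.0002851


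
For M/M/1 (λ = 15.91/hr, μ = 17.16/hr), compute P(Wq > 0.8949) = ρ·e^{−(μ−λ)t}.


ρ = 15.91/17.16 = 0.9272
P(Wq > t) = ρ·e^{−(μ−λ)t} = 0.9272·e^{−1.1186}
= 0.9272·0.326729 = 0.302929

Final: 0.302929


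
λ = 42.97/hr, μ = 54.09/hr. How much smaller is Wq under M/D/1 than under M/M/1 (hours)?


ρ = 42.97/54.09 = 0.7944
Wq(M/M/1) = ρ/(μ−λ) = 0.7944/11.12 = 0.07144 hr
Wq(M/D/1) = ρ/(2(μ−λ)) = 0.03572 hr
Savings = 0.07144 − 0.03572 = 0.03572 hr

Final: 0.03572 hr


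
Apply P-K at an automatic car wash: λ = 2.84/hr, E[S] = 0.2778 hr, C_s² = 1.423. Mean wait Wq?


ρ = λ·E[S] = 2.84·0.2778 = 0.7890
E[S²] = E[S]²(1+C_s²) = 0.2778²·(1+1.423) = 0.186990
Wq = λ·E[S²]/(2(1−ρ)) = 2.84·0.186990/(2·0.2110) = 1.25813 hr

Final: 1.25813 hr


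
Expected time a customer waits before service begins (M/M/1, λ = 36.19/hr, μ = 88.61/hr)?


ρ = 36.19/88.61 = 0.4084
Wq = ρ/(μ−λ) = 0.4084/(88.61 − 36.19) = 0.4084/52.42 = 0.007791 hr

Final: 0.007791 hr


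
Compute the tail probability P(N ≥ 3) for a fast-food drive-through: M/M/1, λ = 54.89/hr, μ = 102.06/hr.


ρ = 54.89/102.06 = 0.5378
P(N ≥ n) = ρ^n = 0.5378^3 = 0.155565

Final: 0.155565


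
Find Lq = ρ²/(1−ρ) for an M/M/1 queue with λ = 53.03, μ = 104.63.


ρ = 53.03/104.63 = 0.5068
Lq = ρ²/(1−ρ) = 0.2569/0.4932 = 0.5209

Final: 0.5209


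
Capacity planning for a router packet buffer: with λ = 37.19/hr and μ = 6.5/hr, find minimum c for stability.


Stability requires cμ > λ ⇔ c > λ/μ.
λ/μ = 37.19/6.5 = 5.7215
Minimum integer c = ⌊5.7215⌋ + 1 = 6
Check: 6·6.5 = 39.00 > 37.19, while 5·6.5 = 32.50 ≤ 37.19

Final: 6 servers


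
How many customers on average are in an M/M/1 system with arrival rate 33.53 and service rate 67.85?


ρ = λ/μ = 33.53/67.85 = 0.4942
L = ρ/(1−ρ) = 0.4942/(1 − 0.4942) = 0.4942/0.5058 = 0.9770

Final: 0.9770


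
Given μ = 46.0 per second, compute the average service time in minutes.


Mean service time = 1/μ = 1/46.0 second = 0.02174 second
In minutes: 0.02174 × 0.0166667 = 0.0003623 min

Final: 0.0003623 min


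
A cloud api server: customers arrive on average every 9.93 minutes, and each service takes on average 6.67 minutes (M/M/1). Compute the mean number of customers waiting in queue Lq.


λ = 60/9.93 = 6.0423 /hr
μ = 60/6.67 = 8.9955 /hr
ρ = λ/μ = 6.0423/8.9955 = 0.6717
Lq = ρ²/(1−ρ) = 0.4512/0.3283 = 1.3743

Final: 1.3743


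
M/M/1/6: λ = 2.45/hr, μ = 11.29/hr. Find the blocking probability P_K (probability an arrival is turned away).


ρ = λ/μ = 2.45/11.29 = 0.2170
P_K = (1−ρ)ρ^K/(1−ρ^(K+1)) = (0.7830·0.0001044)/(1 − 0.00002266)
= 0.00008177/0.999977 = 0.00008177

Final: 0.00008177


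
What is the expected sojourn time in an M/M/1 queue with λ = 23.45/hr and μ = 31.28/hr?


W = 1/(μ−λ) = 1/(31.28 − 23.45) = 1/7.83 = 0.1277 hr

Final: 0.1277 hr


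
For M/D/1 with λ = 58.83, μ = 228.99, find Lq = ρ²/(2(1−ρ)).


ρ = 58.83/228.99 = 0.2569
M/D/1: Lq = ρ²/(2(1−ρ)) = 0.06600/(2·0.7431) = 0.04441

Final: 0.04441


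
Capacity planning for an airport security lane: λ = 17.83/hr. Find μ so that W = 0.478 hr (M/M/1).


W = 1/(μ−λ) ⇒ μ − λ = 1/W = 1/0.478 = 2.0921
μ = λ + 1/W = 17.83 + 2.0921 = 19.9221 per hr

Final: 19.9221 /hr


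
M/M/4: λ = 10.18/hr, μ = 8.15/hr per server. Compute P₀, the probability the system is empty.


a = λ/μ = 10.18/8.15 = 1.2491; ρ = a/c = 0.3123
Σ_{k=0}^{3} a^k/k! (terms k=0..3) = 1.00000 + 1.24908 + 0.78010 + 0.32480 = 3.35398
Tail: a^4/(4!(1−ρ)) = 2.43422/(24·0.6877) = 0.14748
P₀ = 1/(3.35398 + 0.14748) = 1/3.50146 = 0.285595

Final: 0.285595


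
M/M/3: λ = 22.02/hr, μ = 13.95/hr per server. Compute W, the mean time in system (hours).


a = 1.5785; ρ = 0.5262; P₀ = 0.192022
Lq = P₀·a^c·ρ/(c!(1−ρ)²) = 0.29498
Wq = Lq/λ = 0.29498/22.02 = 0.01340 hr
W = Wq + 1/μ = 0.01340 + 0.07168 = 0.08508 hr

Final: 0.08508 hr


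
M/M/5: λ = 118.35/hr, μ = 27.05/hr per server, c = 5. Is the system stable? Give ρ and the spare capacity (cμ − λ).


Total capacity cμ = 5·27.05 = 135.25/hr
ρ = λ/(cμ) = 118.35/135.25 = 0.8750
Stable ⇔ ρ < 1: YES
Spare capacity = cμ − λ = 135.25 − 118.35 = 16.90/hr

Final: ρ = 0.8750; stable; margin = 16.90/hr


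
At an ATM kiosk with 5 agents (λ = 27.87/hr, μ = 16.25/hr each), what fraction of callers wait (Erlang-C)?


a = λ/μ = 1.7151; ρ = a/5 = 0.3430
P₀ = 0.179360 (from M/M/c formula)
C(c,a) = [a^c/(c!(1−ρ))]·P₀ = [14.83946/(120·0.6570)]·0.179360
= 0.18823·0.179360 = 0.033760

Final: 0.033760


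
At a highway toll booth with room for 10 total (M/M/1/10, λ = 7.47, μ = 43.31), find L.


ρ = 7.47/43.31 = 0.1725
L = ρ[1 − (K+1)ρ^K + Kρ^(K+1)] / [(1−ρ)(1−ρ^(K+1))]
Numerator: 0.1725·(1 − 11·0.00000002330 + 10·0.000000004018) = 0.172477
Denominator: (0.8275)·(1.000000) = 0.827523
L = 0.172477/0.827523 = 0.2084

Final: 0.2084


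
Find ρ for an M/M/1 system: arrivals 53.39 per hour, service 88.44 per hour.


ρ = λ/μ = 53.39/88.44 = 0.6037

Final: 0.6037


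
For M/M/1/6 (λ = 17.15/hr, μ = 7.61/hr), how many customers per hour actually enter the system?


ρ = 2.2536; P_K = (1−ρ)ρ^6/(1−ρ^7) = 0.558159
λ_eff = λ(1 − P_K) = 17.15·(1 − 0.558159) = 17.15·0.441841 = 7.5776 /hr

Final: 7.5776 /hr


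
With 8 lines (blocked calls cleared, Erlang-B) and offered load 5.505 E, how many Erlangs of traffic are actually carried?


B(8,5.505) = 0.095157 (Erlang-B)
Carried load = a(1 − B) = 5.505·(1 − 0.095157) = 5.505·0.904843 = 4.9812 E

Final: 4.9812 Erlangs


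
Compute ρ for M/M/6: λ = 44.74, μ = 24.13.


ρ = λ/(cμ) = 44.74/(6·24.13) = 44.74/144.78 = 0.3090

Final: 0.3090


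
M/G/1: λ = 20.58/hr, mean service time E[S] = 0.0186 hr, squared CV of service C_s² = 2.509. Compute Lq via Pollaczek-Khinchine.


ρ = λ·E[S] = 20.58·0.0186 = 0.3828
Lq = ρ²(1+C_s²)/(2(1−ρ)) = 0.1465·(1+2.509)/(2·0.6172)
= 0.1465·3.5090/1.2344 = 0.41652

Final: 0.41652


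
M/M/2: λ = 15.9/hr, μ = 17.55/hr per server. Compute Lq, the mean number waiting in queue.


a = λ/μ = 0.9060; ρ = a/2 = 0.4530
P₀ = 0.376471
Lq = P₀·a^c·ρ / (c!·(1−ρ)²) = 0.376471·0.82081·0.4530/(2·0.29922)
= 0.23391

Final: 0.23391


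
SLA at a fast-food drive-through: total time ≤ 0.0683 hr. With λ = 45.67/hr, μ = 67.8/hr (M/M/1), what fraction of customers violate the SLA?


W ~ Exponential(μ−λ) for M/M/1.
μ − λ = 67.8 − 45.67 = 22.1300
P(W > t) = e^{−(μ−λ)t} = e^{−1.5115} = 0.220583

Final: 0.220583


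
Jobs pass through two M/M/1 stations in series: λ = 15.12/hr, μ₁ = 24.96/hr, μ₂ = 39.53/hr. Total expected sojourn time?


Each node sees arrival rate λ = 15.12/hr (tandem ⇒ throughput preserved).
W₁ = 1/(μ₁−λ) = 1/(24.96−15.12) = 0.10163 hr
W₂ = 1/(μ₂−λ) = 1/(39.53−15.12) = 0.04097 hr
W_total = W₁ + W₂ = 0.10163 + 0.04097 = 0.14259 hr

Final: 0.14259 hr


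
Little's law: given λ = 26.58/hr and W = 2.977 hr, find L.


L = λW = 26.58·2.977 = 79.1287

Final: 79.1287


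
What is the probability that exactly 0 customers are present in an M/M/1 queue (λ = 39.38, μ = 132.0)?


ρ = 39.38/132.0 = 0.2983
P_n = (1−ρ)·ρ^n = (1 − 0.2983)·0.2983^0 = 0.7017·1.000000 = 0.701667

Final: 0.701667


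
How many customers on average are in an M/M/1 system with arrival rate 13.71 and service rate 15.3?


ρ = λ/μ = 13.71/15.3 = 0.8961
L = ρ/(1−ρ) = 0.8961/(1 − 0.8961) = 0.8961/0.1039 = 8.6226

Final: 8.6226


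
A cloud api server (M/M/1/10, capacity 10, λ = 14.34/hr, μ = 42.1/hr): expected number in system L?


ρ = 14.34/42.1 = 0.3406
L = ρ[1 − (K+1)ρ^K + Kρ^(K+1)] / [(1−ρ)(1−ρ^(K+1))]
Numerator: 0.3406·(1 − 11·0.00002102 + 10·0.000007160) = 0.340563
Denominator: (0.6594)·(0.999993) = 0.659378
L = 0.340563/0.659378 = 0.5165

Final: 0.5165


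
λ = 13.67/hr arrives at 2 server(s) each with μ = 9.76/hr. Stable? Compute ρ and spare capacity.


Total capacity cμ = 2·9.76 = 19.52/hr
ρ = λ/(cμ) = 13.67/19.52 = 0.7003
Stable ⇔ ρ < 1: YES
Spare capacity = cμ − λ = 19.52 − 13.67 = 5.85/hr

Final: ρ = 0.7003; stable; margin = 5.85/hr


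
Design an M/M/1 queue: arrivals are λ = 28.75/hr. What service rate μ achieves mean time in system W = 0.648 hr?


W = 1/(μ−λ) ⇒ μ − λ = 1/W = 1/0.648 = 1.5432
μ = λ + 1/W = 28.75 + 1.5432 = 30.2932 per hr

Final: 30.2932 /hr


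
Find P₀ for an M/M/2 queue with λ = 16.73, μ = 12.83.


a = λ/μ = 16.73/12.83 = 1.3040; ρ = a/c = 0.6520
Σ_{k=0}^{1} a^k/k! (terms k=0..1) = 1.00000 + 1.30398 = 2.30398
Tail: a^2/(2!(1−ρ)) = 1.70035/(2·0.3480) = 2.44295
P₀ = 1/(2.30398 + 2.44295) = 1/4.74692 = 0.210663

Final: 0.210663


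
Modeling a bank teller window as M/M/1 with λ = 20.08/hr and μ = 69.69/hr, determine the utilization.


ρ = λ/μ = 20.08/69.69 = 0.2881

Final: 0.2881


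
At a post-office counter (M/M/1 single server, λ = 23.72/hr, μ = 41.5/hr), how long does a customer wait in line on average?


ρ = 23.72/41.5 = 0.5716
Wq = ρ/(μ−λ) = 0.5716/(41.5 − 23.72) = 0.5716/17.78 = 0.03215 hr

Final: 0.03215 hr


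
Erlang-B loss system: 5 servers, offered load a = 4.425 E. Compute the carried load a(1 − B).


B(5,4.425) = 0.236543 (Erlang-B)
Carried load = a(1 − B) = 4.425·(1 − 0.236543) = 4.425·0.763457 = 3.3783 E

Final: 3.3783 Erlangs


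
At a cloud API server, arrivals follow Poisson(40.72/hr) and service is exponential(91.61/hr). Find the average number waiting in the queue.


ρ = 40.72/91.61 = 0.4445
Lq = ρ²/(1−ρ) = 0.1976/0.5555 = 0.3557

Final: 0.3557


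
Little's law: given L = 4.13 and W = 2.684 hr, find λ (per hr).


λ = L/W = 4.13/2.684 = 1.5387 /hr

Final: 1.5387 /hr


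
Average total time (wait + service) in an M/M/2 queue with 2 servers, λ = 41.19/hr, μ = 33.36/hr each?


a = 1.2347; ρ = 0.6174; P₀ = 0.236586
Lq = P₀·a^c·ρ/(c!(1−ρ)²) = 0.76039
Wq = Lq/λ = 0.76039/41.19 = 0.01846 hr
W = Wq + 1/μ = 0.01846 + 0.02998 = 0.04844 hr

Final: 0.04844 hr


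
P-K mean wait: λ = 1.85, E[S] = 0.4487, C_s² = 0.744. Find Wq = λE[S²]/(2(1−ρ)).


ρ = λ·E[S] = 1.85·0.4487 = 0.8301
E[S²] = E[S]²(1+C_s²) = 0.4487²·(1+0.744) = 0.351122
Wq = λ·E[S²]/(2(1−ρ)) = 1.85·0.351122/(2·0.1699) = 1.91159 hr

Final: 1.91159 hr


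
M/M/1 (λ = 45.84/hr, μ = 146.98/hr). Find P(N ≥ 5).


ρ = 45.84/146.98 = 0.3119
P(N ≥ n) = ρ^n = 0.3119^5 = 0.002951

Final: 0.002951


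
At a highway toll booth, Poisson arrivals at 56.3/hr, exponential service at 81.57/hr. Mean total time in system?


W = 1/(μ−λ) = 1/(81.57 − 56.3) = 1/25.27 = 0.03957 hr

Final: 0.03957 hr


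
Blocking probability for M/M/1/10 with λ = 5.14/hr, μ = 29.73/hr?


ρ = λ/μ = 5.14/29.73 = 0.1729
P_K = (1−ρ)ρ^K/(1−ρ^(K+1)) = (0.8271·0.00000002386)/(1 − 0.000000004125)
= 0.00000001974/1.000000 = 0.00000001974

Final: 0.00000001974


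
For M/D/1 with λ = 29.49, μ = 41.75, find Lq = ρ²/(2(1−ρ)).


ρ = 29.49/41.75 = 0.7063
M/D/1: Lq = ρ²/(2(1−ρ)) = 0.4989/(2·0.2937) = 0.84952

Final: 0.84952


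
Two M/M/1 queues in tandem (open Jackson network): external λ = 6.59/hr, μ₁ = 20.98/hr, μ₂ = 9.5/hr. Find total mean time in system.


Each node sees arrival rate λ = 6.59/hr (tandem ⇒ throughput preserved).
W₁ = 1/(μ₁−λ) = 1/(20.98−6.59) = 0.06949 hr
W₂ = 1/(μ₂−λ) = 1/(9.5−6.59) = 0.34364 hr
W_total = W₁ + W₂ = 0.06949 + 0.34364 = 0.41314 hr

Final: 0.41314 hr


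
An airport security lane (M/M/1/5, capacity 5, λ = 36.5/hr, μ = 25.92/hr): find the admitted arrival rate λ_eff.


ρ = 1.4082; P_K = (1−ρ)ρ^5/(1−ρ^6) = 0.332507
λ_eff = λ(1 − P_K) = 36.5·(1 − 0.332507) = 36.5·0.667493 = 24.3635 /hr

Final: 24.3635 /hr


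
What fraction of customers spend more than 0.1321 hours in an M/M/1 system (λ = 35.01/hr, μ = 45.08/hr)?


W ~ Exponential(μ−λ) for M/M/1.
μ − λ = 45.08 − 35.01 = 10.0700
P(W > t) = e^{−(μ−λ)t} = e^{−1.3302} = 0.264412

Final: 0.264412


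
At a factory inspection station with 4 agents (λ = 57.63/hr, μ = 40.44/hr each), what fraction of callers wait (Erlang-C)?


a = λ/μ = 1.4251; ρ = a/4 = 0.3563
P₀ = 0.238675 (from M/M/c formula)
C(c,a) = [a^c/(c!(1−ρ))]·P₀ = [4.12430/(24·0.6437)]·0.238675
= 0.26695·0.238675 = 0.063715

Final: 0.063715


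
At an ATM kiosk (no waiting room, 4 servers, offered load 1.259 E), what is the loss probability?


B(c,a) = (a^c/c!) / Σ_{k=0}^{c} a^k/k!
a^4/4! = 0.104687
Σ terms (k=0..4): 1.00000 + 1.25900 + 0.79254 + 0.33260 + 0.10469 = 3.488830
B = 0.104687/3.488830 = 0.030006

Final: 0.030006


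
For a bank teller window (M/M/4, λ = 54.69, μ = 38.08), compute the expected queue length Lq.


a = λ/μ = 1.4362; ρ = a/4 = 0.3590
P₀ = 0.235972
Lq = P₀·a^c·ρ / (c!·(1−ρ)²) = 0.235972·4.25446·0.3590/(24·0.41082)
= 0.03656

Final: 0.03656


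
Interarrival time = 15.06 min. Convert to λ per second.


λ = 1/(interarrival time) in consistent units.
1 second = 0.0166667 min, so λ = 0.0166667/15.06 = 0.001107 per second

Final: 0.001107 /sec


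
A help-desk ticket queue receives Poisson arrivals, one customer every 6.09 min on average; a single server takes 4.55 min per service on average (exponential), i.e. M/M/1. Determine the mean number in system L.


λ = 60/6.09 = 9.8522 /hr
μ = 60/4.55 = 13.1868 /hr
ρ = λ/μ = 9.8522/13.1868 = 0.7471
L = ρ/(1−ρ) = 0.7471/0.2529 = 2.9545

Final: 2.9545


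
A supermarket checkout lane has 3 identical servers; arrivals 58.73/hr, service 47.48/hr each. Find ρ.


ρ = λ/(cμ) = 58.73/(3·47.48) = 58.73/142.44 = 0.4123

Final: 0.4123


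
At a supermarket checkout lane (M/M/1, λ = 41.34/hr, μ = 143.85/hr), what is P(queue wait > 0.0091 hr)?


ρ = 41.34/143.85 = 0.2874
P(Wq > t) = ρ·e^{−(μ−λ)t} = 0.2874·e^{−0.9328}
= 0.2874·0.393434 = 0.113066

Final: 0.113066


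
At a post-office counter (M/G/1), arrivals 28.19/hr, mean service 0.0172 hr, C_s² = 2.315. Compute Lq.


ρ = λ·E[S] = 28.19·0.0172 = 0.4849
Lq = ρ²(1+C_s²)/(2(1−ρ)) = 0.2351·(1+2.315)/(2·0.5151)
= 0.2351·3.3150/1.0303 = 0.75645

Final: 0.75645


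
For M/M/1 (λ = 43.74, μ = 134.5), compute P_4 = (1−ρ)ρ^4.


ρ = 43.74/134.5 = 0.3252
P_n = (1−ρ)·ρ^n = (1 − 0.3252)·0.3252^4 = 0.6748·0.011185 = 0.007547

Final: 0.007547


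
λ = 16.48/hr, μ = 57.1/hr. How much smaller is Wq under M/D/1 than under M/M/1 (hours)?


ρ = 16.48/57.1 = 0.2886
Wq(M/M/1) = ρ/(μ−λ) = 0.2886/40.62 = 0.007105 hr
Wq(M/D/1) = ρ/(2(μ−λ)) = 0.003553 hr
Savings = 0.007105 − 0.003553 = 0.003553 hr

Final: 0.003553 hr


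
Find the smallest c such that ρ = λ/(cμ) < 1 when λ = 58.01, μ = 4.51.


Stability requires cμ > λ ⇔ c > λ/μ.
λ/μ = 58.01/4.51 = 12.8625
Minimum integer c = ⌊12.8625⌋ + 1 = 13
Check: 13·4.51 = 58.63 > 58.01, while 12·4.51 = 54.12 ≤ 58.01

Final: 13 servers


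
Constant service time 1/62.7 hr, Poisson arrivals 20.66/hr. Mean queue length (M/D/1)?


ρ = 20.66/62.7 = 0.3295
M/D/1: Lq = ρ²/(2(1−ρ)) = 0.1086/(2·0.6705) = 0.08097

Final: 0.08097


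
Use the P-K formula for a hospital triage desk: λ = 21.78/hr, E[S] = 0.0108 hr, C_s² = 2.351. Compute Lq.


ρ = λ·E[S] = 21.78·0.0108 = 0.2352
Lq = ρ²(1+C_s²)/(2(1−ρ)) = 0.05533·(1+2.351)/(2·0.7648)
= 0.05533·3.3510/1.5296 = 0.12122

Final: 0.12122


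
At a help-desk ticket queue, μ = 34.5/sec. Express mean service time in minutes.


Mean service time = 1/μ = 1/34.5 second = 0.02899 second
In minutes: 0.02899 × 0.0166667 = 0.0004831 min

Final: 0.0004831 min
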